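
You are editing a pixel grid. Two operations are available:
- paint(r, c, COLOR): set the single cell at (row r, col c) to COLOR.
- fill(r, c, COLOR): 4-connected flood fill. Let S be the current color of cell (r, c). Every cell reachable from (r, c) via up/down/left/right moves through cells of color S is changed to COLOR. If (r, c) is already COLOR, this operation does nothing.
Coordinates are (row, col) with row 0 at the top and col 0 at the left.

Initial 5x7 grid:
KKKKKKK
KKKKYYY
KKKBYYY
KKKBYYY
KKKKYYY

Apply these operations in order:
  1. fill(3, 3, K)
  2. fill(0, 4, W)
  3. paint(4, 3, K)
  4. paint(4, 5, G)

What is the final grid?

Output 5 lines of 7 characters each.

Answer: WWWWWWW
WWWWYYY
WWWWYYY
WWWWYYY
WWWKYGY

Derivation:
After op 1 fill(3,3,K) [2 cells changed]:
KKKKKKK
KKKKYYY
KKKKYYY
KKKKYYY
KKKKYYY
After op 2 fill(0,4,W) [23 cells changed]:
WWWWWWW
WWWWYYY
WWWWYYY
WWWWYYY
WWWWYYY
After op 3 paint(4,3,K):
WWWWWWW
WWWWYYY
WWWWYYY
WWWWYYY
WWWKYYY
After op 4 paint(4,5,G):
WWWWWWW
WWWWYYY
WWWWYYY
WWWWYYY
WWWKYGY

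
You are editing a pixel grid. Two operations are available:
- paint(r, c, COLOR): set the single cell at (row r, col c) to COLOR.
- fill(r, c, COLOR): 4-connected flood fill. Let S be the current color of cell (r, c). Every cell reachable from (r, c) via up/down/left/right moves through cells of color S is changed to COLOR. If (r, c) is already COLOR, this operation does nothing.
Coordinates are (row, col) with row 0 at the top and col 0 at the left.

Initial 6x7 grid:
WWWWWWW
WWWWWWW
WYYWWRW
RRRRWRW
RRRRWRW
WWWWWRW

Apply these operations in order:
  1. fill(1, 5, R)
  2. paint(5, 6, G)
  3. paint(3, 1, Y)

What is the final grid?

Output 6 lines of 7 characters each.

Answer: RRRRRRR
RRRRRRR
RYYRRRR
RYRRRRR
RRRRRRR
RRRRRRG

Derivation:
After op 1 fill(1,5,R) [28 cells changed]:
RRRRRRR
RRRRRRR
RYYRRRR
RRRRRRR
RRRRRRR
RRRRRRR
After op 2 paint(5,6,G):
RRRRRRR
RRRRRRR
RYYRRRR
RRRRRRR
RRRRRRR
RRRRRRG
After op 3 paint(3,1,Y):
RRRRRRR
RRRRRRR
RYYRRRR
RYRRRRR
RRRRRRR
RRRRRRG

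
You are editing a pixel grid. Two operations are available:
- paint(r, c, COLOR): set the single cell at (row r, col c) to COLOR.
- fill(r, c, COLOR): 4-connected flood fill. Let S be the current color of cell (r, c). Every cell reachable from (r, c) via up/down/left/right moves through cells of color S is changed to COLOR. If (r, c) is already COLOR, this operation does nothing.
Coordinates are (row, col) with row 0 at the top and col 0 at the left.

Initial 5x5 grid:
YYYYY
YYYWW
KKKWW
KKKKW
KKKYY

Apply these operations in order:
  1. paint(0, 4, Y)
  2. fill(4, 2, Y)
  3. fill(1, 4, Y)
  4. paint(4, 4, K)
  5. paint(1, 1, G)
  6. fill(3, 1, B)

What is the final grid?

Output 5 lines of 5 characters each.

Answer: BBBBB
BGBBB
BBBBB
BBBBB
BBBBK

Derivation:
After op 1 paint(0,4,Y):
YYYYY
YYYWW
KKKWW
KKKKW
KKKYY
After op 2 fill(4,2,Y) [10 cells changed]:
YYYYY
YYYWW
YYYWW
YYYYW
YYYYY
After op 3 fill(1,4,Y) [5 cells changed]:
YYYYY
YYYYY
YYYYY
YYYYY
YYYYY
After op 4 paint(4,4,K):
YYYYY
YYYYY
YYYYY
YYYYY
YYYYK
After op 5 paint(1,1,G):
YYYYY
YGYYY
YYYYY
YYYYY
YYYYK
After op 6 fill(3,1,B) [23 cells changed]:
BBBBB
BGBBB
BBBBB
BBBBB
BBBBK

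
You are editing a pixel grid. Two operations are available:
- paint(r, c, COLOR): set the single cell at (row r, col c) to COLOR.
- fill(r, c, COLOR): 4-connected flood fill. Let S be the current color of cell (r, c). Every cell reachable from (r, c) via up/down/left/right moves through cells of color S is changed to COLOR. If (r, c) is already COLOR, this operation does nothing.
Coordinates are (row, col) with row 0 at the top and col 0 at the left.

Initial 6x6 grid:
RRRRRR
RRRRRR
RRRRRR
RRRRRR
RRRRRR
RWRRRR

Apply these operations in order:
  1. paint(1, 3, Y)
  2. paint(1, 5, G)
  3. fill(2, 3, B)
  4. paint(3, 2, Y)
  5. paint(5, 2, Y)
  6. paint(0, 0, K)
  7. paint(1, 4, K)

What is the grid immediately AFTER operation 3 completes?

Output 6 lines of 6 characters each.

After op 1 paint(1,3,Y):
RRRRRR
RRRYRR
RRRRRR
RRRRRR
RRRRRR
RWRRRR
After op 2 paint(1,5,G):
RRRRRR
RRRYRG
RRRRRR
RRRRRR
RRRRRR
RWRRRR
After op 3 fill(2,3,B) [33 cells changed]:
BBBBBB
BBBYBG
BBBBBB
BBBBBB
BBBBBB
BWBBBB

Answer: BBBBBB
BBBYBG
BBBBBB
BBBBBB
BBBBBB
BWBBBB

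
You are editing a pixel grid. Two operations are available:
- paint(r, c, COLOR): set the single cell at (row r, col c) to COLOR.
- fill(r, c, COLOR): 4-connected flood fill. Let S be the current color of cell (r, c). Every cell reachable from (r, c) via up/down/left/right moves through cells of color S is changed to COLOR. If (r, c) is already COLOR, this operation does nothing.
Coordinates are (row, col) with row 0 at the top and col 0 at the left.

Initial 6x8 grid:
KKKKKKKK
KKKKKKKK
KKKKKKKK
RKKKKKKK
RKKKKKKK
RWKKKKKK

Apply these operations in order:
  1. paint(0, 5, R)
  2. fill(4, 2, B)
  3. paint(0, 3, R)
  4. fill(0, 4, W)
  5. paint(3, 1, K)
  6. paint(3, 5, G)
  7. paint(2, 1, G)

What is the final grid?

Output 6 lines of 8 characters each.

After op 1 paint(0,5,R):
KKKKKRKK
KKKKKKKK
KKKKKKKK
RKKKKKKK
RKKKKKKK
RWKKKKKK
After op 2 fill(4,2,B) [43 cells changed]:
BBBBBRBB
BBBBBBBB
BBBBBBBB
RBBBBBBB
RBBBBBBB
RWBBBBBB
After op 3 paint(0,3,R):
BBBRBRBB
BBBBBBBB
BBBBBBBB
RBBBBBBB
RBBBBBBB
RWBBBBBB
After op 4 fill(0,4,W) [42 cells changed]:
WWWRWRWW
WWWWWWWW
WWWWWWWW
RWWWWWWW
RWWWWWWW
RWWWWWWW
After op 5 paint(3,1,K):
WWWRWRWW
WWWWWWWW
WWWWWWWW
RKWWWWWW
RWWWWWWW
RWWWWWWW
After op 6 paint(3,5,G):
WWWRWRWW
WWWWWWWW
WWWWWWWW
RKWWWGWW
RWWWWWWW
RWWWWWWW
After op 7 paint(2,1,G):
WWWRWRWW
WWWWWWWW
WGWWWWWW
RKWWWGWW
RWWWWWWW
RWWWWWWW

Answer: WWWRWRWW
WWWWWWWW
WGWWWWWW
RKWWWGWW
RWWWWWWW
RWWWWWWW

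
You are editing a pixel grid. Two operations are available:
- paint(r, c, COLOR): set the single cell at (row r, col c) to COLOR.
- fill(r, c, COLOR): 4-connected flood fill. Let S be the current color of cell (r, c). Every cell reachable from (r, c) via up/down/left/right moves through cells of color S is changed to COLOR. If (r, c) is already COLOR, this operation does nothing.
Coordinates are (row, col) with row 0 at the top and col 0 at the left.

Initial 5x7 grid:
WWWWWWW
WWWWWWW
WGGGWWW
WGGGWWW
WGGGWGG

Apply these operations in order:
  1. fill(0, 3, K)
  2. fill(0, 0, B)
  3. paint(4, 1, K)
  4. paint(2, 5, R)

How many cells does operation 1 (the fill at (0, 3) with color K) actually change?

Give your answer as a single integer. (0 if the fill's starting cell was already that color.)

After op 1 fill(0,3,K) [24 cells changed]:
KKKKKKK
KKKKKKK
KGGGKKK
KGGGKKK
KGGGKGG

Answer: 24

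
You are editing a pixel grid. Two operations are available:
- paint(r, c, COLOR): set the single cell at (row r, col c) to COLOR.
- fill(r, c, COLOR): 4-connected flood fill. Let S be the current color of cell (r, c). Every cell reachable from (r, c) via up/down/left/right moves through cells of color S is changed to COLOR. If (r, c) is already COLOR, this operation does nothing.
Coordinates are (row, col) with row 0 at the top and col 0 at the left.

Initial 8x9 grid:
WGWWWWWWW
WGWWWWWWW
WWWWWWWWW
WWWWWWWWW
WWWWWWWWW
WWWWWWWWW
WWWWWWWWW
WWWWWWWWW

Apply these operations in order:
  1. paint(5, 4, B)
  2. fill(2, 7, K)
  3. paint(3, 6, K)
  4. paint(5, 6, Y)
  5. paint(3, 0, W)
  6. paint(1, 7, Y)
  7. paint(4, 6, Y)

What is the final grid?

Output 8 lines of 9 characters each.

Answer: KGKKKKKKK
KGKKKKKYK
KKKKKKKKK
WKKKKKKKK
KKKKKKYKK
KKKKBKYKK
KKKKKKKKK
KKKKKKKKK

Derivation:
After op 1 paint(5,4,B):
WGWWWWWWW
WGWWWWWWW
WWWWWWWWW
WWWWWWWWW
WWWWWWWWW
WWWWBWWWW
WWWWWWWWW
WWWWWWWWW
After op 2 fill(2,7,K) [69 cells changed]:
KGKKKKKKK
KGKKKKKKK
KKKKKKKKK
KKKKKKKKK
KKKKKKKKK
KKKKBKKKK
KKKKKKKKK
KKKKKKKKK
After op 3 paint(3,6,K):
KGKKKKKKK
KGKKKKKKK
KKKKKKKKK
KKKKKKKKK
KKKKKKKKK
KKKKBKKKK
KKKKKKKKK
KKKKKKKKK
After op 4 paint(5,6,Y):
KGKKKKKKK
KGKKKKKKK
KKKKKKKKK
KKKKKKKKK
KKKKKKKKK
KKKKBKYKK
KKKKKKKKK
KKKKKKKKK
After op 5 paint(3,0,W):
KGKKKKKKK
KGKKKKKKK
KKKKKKKKK
WKKKKKKKK
KKKKKKKKK
KKKKBKYKK
KKKKKKKKK
KKKKKKKKK
After op 6 paint(1,7,Y):
KGKKKKKKK
KGKKKKKYK
KKKKKKKKK
WKKKKKKKK
KKKKKKKKK
KKKKBKYKK
KKKKKKKKK
KKKKKKKKK
After op 7 paint(4,6,Y):
KGKKKKKKK
KGKKKKKYK
KKKKKKKKK
WKKKKKKKK
KKKKKKYKK
KKKKBKYKK
KKKKKKKKK
KKKKKKKKK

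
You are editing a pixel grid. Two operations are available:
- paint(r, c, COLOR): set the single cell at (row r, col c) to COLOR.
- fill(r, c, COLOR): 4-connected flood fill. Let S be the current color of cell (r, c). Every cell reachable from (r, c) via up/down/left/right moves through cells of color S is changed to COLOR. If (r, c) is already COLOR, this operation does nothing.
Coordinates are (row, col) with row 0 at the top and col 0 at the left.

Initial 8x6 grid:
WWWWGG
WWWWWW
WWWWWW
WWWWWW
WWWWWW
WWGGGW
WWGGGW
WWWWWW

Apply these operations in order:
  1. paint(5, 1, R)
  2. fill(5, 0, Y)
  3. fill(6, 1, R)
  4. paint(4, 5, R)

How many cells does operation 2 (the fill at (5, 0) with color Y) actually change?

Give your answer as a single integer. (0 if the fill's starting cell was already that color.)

Answer: 39

Derivation:
After op 1 paint(5,1,R):
WWWWGG
WWWWWW
WWWWWW
WWWWWW
WWWWWW
WRGGGW
WWGGGW
WWWWWW
After op 2 fill(5,0,Y) [39 cells changed]:
YYYYGG
YYYYYY
YYYYYY
YYYYYY
YYYYYY
YRGGGY
YYGGGY
YYYYYY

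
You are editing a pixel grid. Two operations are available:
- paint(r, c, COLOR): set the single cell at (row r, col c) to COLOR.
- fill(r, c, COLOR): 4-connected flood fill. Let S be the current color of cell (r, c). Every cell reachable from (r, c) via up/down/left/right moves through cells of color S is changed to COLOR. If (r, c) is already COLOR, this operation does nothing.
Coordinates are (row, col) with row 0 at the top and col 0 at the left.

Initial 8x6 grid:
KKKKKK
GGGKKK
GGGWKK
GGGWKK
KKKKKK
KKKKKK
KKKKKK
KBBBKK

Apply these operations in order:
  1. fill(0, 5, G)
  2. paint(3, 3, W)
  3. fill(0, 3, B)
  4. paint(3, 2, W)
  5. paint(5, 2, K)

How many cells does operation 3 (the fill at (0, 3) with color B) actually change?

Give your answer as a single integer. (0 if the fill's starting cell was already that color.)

Answer: 43

Derivation:
After op 1 fill(0,5,G) [34 cells changed]:
GGGGGG
GGGGGG
GGGWGG
GGGWGG
GGGGGG
GGGGGG
GGGGGG
GBBBGG
After op 2 paint(3,3,W):
GGGGGG
GGGGGG
GGGWGG
GGGWGG
GGGGGG
GGGGGG
GGGGGG
GBBBGG
After op 3 fill(0,3,B) [43 cells changed]:
BBBBBB
BBBBBB
BBBWBB
BBBWBB
BBBBBB
BBBBBB
BBBBBB
BBBBBB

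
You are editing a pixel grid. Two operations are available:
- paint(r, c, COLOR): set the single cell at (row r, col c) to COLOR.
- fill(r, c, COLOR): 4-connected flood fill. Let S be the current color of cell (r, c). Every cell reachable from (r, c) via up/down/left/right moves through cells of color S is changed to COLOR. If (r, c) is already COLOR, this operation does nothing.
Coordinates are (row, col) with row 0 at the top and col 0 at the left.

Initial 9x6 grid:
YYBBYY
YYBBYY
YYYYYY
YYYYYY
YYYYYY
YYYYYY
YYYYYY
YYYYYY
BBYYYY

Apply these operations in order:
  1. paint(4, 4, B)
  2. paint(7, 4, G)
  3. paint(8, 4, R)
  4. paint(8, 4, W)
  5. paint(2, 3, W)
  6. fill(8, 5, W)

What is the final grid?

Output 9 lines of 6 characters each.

Answer: WWBBWW
WWBBWW
WWWWWW
WWWWWW
WWWWBW
WWWWWW
WWWWWW
WWWWGW
BBWWWW

Derivation:
After op 1 paint(4,4,B):
YYBBYY
YYBBYY
YYYYYY
YYYYYY
YYYYBY
YYYYYY
YYYYYY
YYYYYY
BBYYYY
After op 2 paint(7,4,G):
YYBBYY
YYBBYY
YYYYYY
YYYYYY
YYYYBY
YYYYYY
YYYYYY
YYYYGY
BBYYYY
After op 3 paint(8,4,R):
YYBBYY
YYBBYY
YYYYYY
YYYYYY
YYYYBY
YYYYYY
YYYYYY
YYYYGY
BBYYRY
After op 4 paint(8,4,W):
YYBBYY
YYBBYY
YYYYYY
YYYYYY
YYYYBY
YYYYYY
YYYYYY
YYYYGY
BBYYWY
After op 5 paint(2,3,W):
YYBBYY
YYBBYY
YYYWYY
YYYYYY
YYYYBY
YYYYYY
YYYYYY
YYYYGY
BBYYWY
After op 6 fill(8,5,W) [44 cells changed]:
WWBBWW
WWBBWW
WWWWWW
WWWWWW
WWWWBW
WWWWWW
WWWWWW
WWWWGW
BBWWWW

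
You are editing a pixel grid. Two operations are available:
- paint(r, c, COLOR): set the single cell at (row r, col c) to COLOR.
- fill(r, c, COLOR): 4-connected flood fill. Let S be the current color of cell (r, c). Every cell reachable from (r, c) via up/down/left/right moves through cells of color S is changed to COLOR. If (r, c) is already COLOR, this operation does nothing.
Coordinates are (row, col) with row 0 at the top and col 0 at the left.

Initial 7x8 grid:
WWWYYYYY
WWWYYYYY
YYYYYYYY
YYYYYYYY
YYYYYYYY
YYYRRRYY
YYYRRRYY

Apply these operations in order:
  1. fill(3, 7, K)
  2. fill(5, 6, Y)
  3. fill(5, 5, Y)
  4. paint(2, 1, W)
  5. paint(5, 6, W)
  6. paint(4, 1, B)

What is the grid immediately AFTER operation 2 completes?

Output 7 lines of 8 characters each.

Answer: WWWYYYYY
WWWYYYYY
YYYYYYYY
YYYYYYYY
YYYYYYYY
YYYRRRYY
YYYRRRYY

Derivation:
After op 1 fill(3,7,K) [44 cells changed]:
WWWKKKKK
WWWKKKKK
KKKKKKKK
KKKKKKKK
KKKKKKKK
KKKRRRKK
KKKRRRKK
After op 2 fill(5,6,Y) [44 cells changed]:
WWWYYYYY
WWWYYYYY
YYYYYYYY
YYYYYYYY
YYYYYYYY
YYYRRRYY
YYYRRRYY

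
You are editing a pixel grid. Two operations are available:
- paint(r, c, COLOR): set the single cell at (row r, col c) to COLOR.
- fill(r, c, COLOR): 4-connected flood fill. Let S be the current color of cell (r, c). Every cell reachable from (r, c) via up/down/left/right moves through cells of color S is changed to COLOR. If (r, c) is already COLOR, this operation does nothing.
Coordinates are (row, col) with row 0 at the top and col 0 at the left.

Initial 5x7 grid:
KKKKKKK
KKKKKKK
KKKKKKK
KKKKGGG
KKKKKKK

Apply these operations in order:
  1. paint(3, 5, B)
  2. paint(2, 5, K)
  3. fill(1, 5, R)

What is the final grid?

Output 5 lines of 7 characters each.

After op 1 paint(3,5,B):
KKKKKKK
KKKKKKK
KKKKKKK
KKKKGBG
KKKKKKK
After op 2 paint(2,5,K):
KKKKKKK
KKKKKKK
KKKKKKK
KKKKGBG
KKKKKKK
After op 3 fill(1,5,R) [32 cells changed]:
RRRRRRR
RRRRRRR
RRRRRRR
RRRRGBG
RRRRRRR

Answer: RRRRRRR
RRRRRRR
RRRRRRR
RRRRGBG
RRRRRRR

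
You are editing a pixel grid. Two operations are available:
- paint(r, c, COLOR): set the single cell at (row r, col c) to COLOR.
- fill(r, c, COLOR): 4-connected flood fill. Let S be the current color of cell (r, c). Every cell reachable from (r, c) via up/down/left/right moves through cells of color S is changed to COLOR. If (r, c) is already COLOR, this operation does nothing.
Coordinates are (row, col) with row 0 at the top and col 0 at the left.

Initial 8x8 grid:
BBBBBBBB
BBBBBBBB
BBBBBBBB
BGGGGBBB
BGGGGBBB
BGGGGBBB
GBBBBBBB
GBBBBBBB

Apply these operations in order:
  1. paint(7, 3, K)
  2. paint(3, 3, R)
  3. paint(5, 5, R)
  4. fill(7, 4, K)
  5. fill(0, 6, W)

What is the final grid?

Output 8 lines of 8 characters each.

After op 1 paint(7,3,K):
BBBBBBBB
BBBBBBBB
BBBBBBBB
BGGGGBBB
BGGGGBBB
BGGGGBBB
GBBBBBBB
GBBKBBBB
After op 2 paint(3,3,R):
BBBBBBBB
BBBBBBBB
BBBBBBBB
BGGRGBBB
BGGGGBBB
BGGGGBBB
GBBBBBBB
GBBKBBBB
After op 3 paint(5,5,R):
BBBBBBBB
BBBBBBBB
BBBBBBBB
BGGRGBBB
BGGGGBBB
BGGGGRBB
GBBBBBBB
GBBKBBBB
After op 4 fill(7,4,K) [48 cells changed]:
KKKKKKKK
KKKKKKKK
KKKKKKKK
KGGRGKKK
KGGGGKKK
KGGGGRKK
GKKKKKKK
GKKKKKKK
After op 5 fill(0,6,W) [49 cells changed]:
WWWWWWWW
WWWWWWWW
WWWWWWWW
WGGRGWWW
WGGGGWWW
WGGGGRWW
GWWWWWWW
GWWWWWWW

Answer: WWWWWWWW
WWWWWWWW
WWWWWWWW
WGGRGWWW
WGGGGWWW
WGGGGRWW
GWWWWWWW
GWWWWWWW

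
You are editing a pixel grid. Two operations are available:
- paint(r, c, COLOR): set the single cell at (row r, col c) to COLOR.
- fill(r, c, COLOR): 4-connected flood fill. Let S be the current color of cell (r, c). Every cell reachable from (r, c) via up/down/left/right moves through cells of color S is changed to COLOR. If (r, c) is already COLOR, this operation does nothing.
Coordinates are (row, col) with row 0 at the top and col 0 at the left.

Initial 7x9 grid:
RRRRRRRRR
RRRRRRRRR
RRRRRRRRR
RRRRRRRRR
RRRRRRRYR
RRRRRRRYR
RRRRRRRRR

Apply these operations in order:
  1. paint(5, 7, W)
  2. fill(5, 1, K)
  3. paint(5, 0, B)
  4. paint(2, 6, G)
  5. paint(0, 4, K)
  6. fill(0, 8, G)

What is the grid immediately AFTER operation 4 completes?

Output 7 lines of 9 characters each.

Answer: KKKKKKKKK
KKKKKKKKK
KKKKKKGKK
KKKKKKKKK
KKKKKKKYK
BKKKKKKWK
KKKKKKKKK

Derivation:
After op 1 paint(5,7,W):
RRRRRRRRR
RRRRRRRRR
RRRRRRRRR
RRRRRRRRR
RRRRRRRYR
RRRRRRRWR
RRRRRRRRR
After op 2 fill(5,1,K) [61 cells changed]:
KKKKKKKKK
KKKKKKKKK
KKKKKKKKK
KKKKKKKKK
KKKKKKKYK
KKKKKKKWK
KKKKKKKKK
After op 3 paint(5,0,B):
KKKKKKKKK
KKKKKKKKK
KKKKKKKKK
KKKKKKKKK
KKKKKKKYK
BKKKKKKWK
KKKKKKKKK
After op 4 paint(2,6,G):
KKKKKKKKK
KKKKKKKKK
KKKKKKGKK
KKKKKKKKK
KKKKKKKYK
BKKKKKKWK
KKKKKKKKK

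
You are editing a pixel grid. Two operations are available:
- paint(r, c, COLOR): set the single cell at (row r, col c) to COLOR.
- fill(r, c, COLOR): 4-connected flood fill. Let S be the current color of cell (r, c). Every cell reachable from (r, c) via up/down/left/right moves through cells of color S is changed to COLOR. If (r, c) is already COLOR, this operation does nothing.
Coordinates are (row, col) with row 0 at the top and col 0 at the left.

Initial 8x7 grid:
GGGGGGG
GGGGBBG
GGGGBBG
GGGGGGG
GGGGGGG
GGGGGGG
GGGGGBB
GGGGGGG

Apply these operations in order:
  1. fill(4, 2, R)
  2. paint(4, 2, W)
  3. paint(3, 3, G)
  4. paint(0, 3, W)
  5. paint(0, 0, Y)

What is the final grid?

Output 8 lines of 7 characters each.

After op 1 fill(4,2,R) [50 cells changed]:
RRRRRRR
RRRRBBR
RRRRBBR
RRRRRRR
RRRRRRR
RRRRRRR
RRRRRBB
RRRRRRR
After op 2 paint(4,2,W):
RRRRRRR
RRRRBBR
RRRRBBR
RRRRRRR
RRWRRRR
RRRRRRR
RRRRRBB
RRRRRRR
After op 3 paint(3,3,G):
RRRRRRR
RRRRBBR
RRRRBBR
RRRGRRR
RRWRRRR
RRRRRRR
RRRRRBB
RRRRRRR
After op 4 paint(0,3,W):
RRRWRRR
RRRRBBR
RRRRBBR
RRRGRRR
RRWRRRR
RRRRRRR
RRRRRBB
RRRRRRR
After op 5 paint(0,0,Y):
YRRWRRR
RRRRBBR
RRRRBBR
RRRGRRR
RRWRRRR
RRRRRRR
RRRRRBB
RRRRRRR

Answer: YRRWRRR
RRRRBBR
RRRRBBR
RRRGRRR
RRWRRRR
RRRRRRR
RRRRRBB
RRRRRRR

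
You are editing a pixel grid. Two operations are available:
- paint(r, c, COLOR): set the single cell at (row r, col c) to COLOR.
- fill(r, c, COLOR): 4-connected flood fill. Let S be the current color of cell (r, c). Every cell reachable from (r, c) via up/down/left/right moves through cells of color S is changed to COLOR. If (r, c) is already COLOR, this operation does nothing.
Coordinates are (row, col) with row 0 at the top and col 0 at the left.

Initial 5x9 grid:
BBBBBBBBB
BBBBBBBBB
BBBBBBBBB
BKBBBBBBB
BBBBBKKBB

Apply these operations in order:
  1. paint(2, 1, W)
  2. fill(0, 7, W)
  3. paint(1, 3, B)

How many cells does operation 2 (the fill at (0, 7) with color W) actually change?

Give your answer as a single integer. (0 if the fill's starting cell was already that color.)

Answer: 41

Derivation:
After op 1 paint(2,1,W):
BBBBBBBBB
BBBBBBBBB
BWBBBBBBB
BKBBBBBBB
BBBBBKKBB
After op 2 fill(0,7,W) [41 cells changed]:
WWWWWWWWW
WWWWWWWWW
WWWWWWWWW
WKWWWWWWW
WWWWWKKWW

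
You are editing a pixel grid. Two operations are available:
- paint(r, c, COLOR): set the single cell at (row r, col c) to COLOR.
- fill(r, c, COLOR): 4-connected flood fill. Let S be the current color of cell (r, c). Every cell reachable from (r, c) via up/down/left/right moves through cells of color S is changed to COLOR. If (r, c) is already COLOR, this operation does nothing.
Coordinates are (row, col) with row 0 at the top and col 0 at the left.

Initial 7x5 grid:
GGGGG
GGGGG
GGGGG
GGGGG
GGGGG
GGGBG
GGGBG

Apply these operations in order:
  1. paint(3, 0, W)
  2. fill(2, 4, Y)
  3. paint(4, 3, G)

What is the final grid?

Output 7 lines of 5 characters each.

After op 1 paint(3,0,W):
GGGGG
GGGGG
GGGGG
WGGGG
GGGGG
GGGBG
GGGBG
After op 2 fill(2,4,Y) [32 cells changed]:
YYYYY
YYYYY
YYYYY
WYYYY
YYYYY
YYYBY
YYYBY
After op 3 paint(4,3,G):
YYYYY
YYYYY
YYYYY
WYYYY
YYYGY
YYYBY
YYYBY

Answer: YYYYY
YYYYY
YYYYY
WYYYY
YYYGY
YYYBY
YYYBY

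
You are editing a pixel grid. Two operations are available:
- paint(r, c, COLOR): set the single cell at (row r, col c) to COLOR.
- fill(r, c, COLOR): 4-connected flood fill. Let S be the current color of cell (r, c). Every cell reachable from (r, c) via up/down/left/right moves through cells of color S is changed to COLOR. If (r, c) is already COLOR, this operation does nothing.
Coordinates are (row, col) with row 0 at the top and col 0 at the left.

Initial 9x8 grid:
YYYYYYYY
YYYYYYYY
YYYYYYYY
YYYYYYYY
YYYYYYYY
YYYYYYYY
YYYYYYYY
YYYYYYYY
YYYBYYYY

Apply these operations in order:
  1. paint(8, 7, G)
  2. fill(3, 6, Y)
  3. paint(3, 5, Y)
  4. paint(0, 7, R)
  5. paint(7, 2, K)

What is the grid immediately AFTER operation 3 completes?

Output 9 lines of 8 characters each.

After op 1 paint(8,7,G):
YYYYYYYY
YYYYYYYY
YYYYYYYY
YYYYYYYY
YYYYYYYY
YYYYYYYY
YYYYYYYY
YYYYYYYY
YYYBYYYG
After op 2 fill(3,6,Y) [0 cells changed]:
YYYYYYYY
YYYYYYYY
YYYYYYYY
YYYYYYYY
YYYYYYYY
YYYYYYYY
YYYYYYYY
YYYYYYYY
YYYBYYYG
After op 3 paint(3,5,Y):
YYYYYYYY
YYYYYYYY
YYYYYYYY
YYYYYYYY
YYYYYYYY
YYYYYYYY
YYYYYYYY
YYYYYYYY
YYYBYYYG

Answer: YYYYYYYY
YYYYYYYY
YYYYYYYY
YYYYYYYY
YYYYYYYY
YYYYYYYY
YYYYYYYY
YYYYYYYY
YYYBYYYG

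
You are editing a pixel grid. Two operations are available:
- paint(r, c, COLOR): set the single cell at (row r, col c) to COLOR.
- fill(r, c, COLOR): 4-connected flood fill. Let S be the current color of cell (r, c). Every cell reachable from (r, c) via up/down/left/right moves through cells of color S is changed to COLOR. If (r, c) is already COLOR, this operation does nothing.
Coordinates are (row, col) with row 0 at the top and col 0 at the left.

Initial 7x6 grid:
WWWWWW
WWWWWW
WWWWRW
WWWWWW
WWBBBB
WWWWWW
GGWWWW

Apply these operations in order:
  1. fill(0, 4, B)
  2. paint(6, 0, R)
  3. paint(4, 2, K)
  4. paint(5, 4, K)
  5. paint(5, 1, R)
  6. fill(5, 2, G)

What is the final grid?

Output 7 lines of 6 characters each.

After op 1 fill(0,4,B) [35 cells changed]:
BBBBBB
BBBBBB
BBBBRB
BBBBBB
BBBBBB
BBBBBB
GGBBBB
After op 2 paint(6,0,R):
BBBBBB
BBBBBB
BBBBRB
BBBBBB
BBBBBB
BBBBBB
RGBBBB
After op 3 paint(4,2,K):
BBBBBB
BBBBBB
BBBBRB
BBBBBB
BBKBBB
BBBBBB
RGBBBB
After op 4 paint(5,4,K):
BBBBBB
BBBBBB
BBBBRB
BBBBBB
BBKBBB
BBBBKB
RGBBBB
After op 5 paint(5,1,R):
BBBBBB
BBBBBB
BBBBRB
BBBBBB
BBKBBB
BRBBKB
RGBBBB
After op 6 fill(5,2,G) [36 cells changed]:
GGGGGG
GGGGGG
GGGGRG
GGGGGG
GGKGGG
GRGGKG
RGGGGG

Answer: GGGGGG
GGGGGG
GGGGRG
GGGGGG
GGKGGG
GRGGKG
RGGGGG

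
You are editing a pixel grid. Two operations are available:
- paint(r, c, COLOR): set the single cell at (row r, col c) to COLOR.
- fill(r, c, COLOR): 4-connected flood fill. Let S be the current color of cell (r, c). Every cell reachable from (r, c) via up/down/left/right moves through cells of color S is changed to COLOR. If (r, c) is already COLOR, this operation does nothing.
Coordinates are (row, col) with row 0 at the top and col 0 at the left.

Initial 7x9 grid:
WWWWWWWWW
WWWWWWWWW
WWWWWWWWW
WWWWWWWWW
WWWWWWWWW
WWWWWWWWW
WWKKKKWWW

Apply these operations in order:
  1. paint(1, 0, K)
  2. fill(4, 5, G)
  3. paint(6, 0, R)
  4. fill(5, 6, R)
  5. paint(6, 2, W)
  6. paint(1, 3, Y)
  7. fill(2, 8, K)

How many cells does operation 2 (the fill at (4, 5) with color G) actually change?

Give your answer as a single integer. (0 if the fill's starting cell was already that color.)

Answer: 58

Derivation:
After op 1 paint(1,0,K):
WWWWWWWWW
KWWWWWWWW
WWWWWWWWW
WWWWWWWWW
WWWWWWWWW
WWWWWWWWW
WWKKKKWWW
After op 2 fill(4,5,G) [58 cells changed]:
GGGGGGGGG
KGGGGGGGG
GGGGGGGGG
GGGGGGGGG
GGGGGGGGG
GGGGGGGGG
GGKKKKGGG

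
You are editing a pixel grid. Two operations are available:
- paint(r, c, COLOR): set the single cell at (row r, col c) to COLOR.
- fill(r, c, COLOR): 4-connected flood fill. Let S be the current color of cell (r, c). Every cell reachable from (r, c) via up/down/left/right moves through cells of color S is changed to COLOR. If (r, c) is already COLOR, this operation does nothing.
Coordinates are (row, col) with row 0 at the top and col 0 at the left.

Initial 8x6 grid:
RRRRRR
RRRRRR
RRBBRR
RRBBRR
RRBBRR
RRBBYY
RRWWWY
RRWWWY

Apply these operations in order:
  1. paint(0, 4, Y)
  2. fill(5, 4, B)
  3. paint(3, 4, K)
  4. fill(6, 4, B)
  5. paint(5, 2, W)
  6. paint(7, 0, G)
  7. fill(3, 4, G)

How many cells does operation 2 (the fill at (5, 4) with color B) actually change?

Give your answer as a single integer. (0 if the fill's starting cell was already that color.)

Answer: 4

Derivation:
After op 1 paint(0,4,Y):
RRRRYR
RRRRRR
RRBBRR
RRBBRR
RRBBRR
RRBBYY
RRWWWY
RRWWWY
After op 2 fill(5,4,B) [4 cells changed]:
RRRRYR
RRRRRR
RRBBRR
RRBBRR
RRBBRR
RRBBBB
RRWWWB
RRWWWB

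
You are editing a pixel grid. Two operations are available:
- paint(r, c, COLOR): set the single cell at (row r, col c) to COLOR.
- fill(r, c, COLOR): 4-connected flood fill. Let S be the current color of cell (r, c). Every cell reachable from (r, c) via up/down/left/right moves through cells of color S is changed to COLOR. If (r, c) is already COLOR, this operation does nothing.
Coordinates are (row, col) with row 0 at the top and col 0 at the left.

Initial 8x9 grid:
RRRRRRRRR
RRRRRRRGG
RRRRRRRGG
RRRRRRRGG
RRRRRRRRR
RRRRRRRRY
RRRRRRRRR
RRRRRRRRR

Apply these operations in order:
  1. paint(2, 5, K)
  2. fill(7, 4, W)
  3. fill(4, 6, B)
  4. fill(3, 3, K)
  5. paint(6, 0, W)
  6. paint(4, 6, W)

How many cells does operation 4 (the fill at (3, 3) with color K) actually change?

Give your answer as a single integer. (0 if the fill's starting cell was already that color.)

Answer: 64

Derivation:
After op 1 paint(2,5,K):
RRRRRRRRR
RRRRRRRGG
RRRRRKRGG
RRRRRRRGG
RRRRRRRRR
RRRRRRRRY
RRRRRRRRR
RRRRRRRRR
After op 2 fill(7,4,W) [64 cells changed]:
WWWWWWWWW
WWWWWWWGG
WWWWWKWGG
WWWWWWWGG
WWWWWWWWW
WWWWWWWWY
WWWWWWWWW
WWWWWWWWW
After op 3 fill(4,6,B) [64 cells changed]:
BBBBBBBBB
BBBBBBBGG
BBBBBKBGG
BBBBBBBGG
BBBBBBBBB
BBBBBBBBY
BBBBBBBBB
BBBBBBBBB
After op 4 fill(3,3,K) [64 cells changed]:
KKKKKKKKK
KKKKKKKGG
KKKKKKKGG
KKKKKKKGG
KKKKKKKKK
KKKKKKKKY
KKKKKKKKK
KKKKKKKKK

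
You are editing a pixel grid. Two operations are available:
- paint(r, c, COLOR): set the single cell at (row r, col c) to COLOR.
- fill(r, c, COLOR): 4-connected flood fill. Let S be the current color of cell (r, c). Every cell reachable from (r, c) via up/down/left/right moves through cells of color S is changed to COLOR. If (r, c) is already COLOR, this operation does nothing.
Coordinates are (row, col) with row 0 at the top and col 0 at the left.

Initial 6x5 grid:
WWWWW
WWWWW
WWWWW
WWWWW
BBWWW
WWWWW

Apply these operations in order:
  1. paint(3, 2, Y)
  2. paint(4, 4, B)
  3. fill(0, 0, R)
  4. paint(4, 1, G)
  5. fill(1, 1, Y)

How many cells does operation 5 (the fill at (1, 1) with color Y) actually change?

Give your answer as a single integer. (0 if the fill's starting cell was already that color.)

After op 1 paint(3,2,Y):
WWWWW
WWWWW
WWWWW
WWYWW
BBWWW
WWWWW
After op 2 paint(4,4,B):
WWWWW
WWWWW
WWWWW
WWYWW
BBWWB
WWWWW
After op 3 fill(0,0,R) [26 cells changed]:
RRRRR
RRRRR
RRRRR
RRYRR
BBRRB
RRRRR
After op 4 paint(4,1,G):
RRRRR
RRRRR
RRRRR
RRYRR
BGRRB
RRRRR
After op 5 fill(1,1,Y) [26 cells changed]:
YYYYY
YYYYY
YYYYY
YYYYY
BGYYB
YYYYY

Answer: 26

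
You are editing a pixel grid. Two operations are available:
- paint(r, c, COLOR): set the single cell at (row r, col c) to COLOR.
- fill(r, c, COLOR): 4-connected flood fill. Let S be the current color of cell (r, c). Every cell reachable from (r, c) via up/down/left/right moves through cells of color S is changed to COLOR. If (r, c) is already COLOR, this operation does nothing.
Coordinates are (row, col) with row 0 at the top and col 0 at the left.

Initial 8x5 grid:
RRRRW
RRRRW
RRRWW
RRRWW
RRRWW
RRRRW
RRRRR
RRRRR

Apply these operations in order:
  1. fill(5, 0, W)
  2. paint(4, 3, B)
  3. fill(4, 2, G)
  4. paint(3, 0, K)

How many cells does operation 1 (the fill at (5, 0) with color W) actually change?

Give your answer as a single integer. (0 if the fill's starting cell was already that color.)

Answer: 31

Derivation:
After op 1 fill(5,0,W) [31 cells changed]:
WWWWW
WWWWW
WWWWW
WWWWW
WWWWW
WWWWW
WWWWW
WWWWW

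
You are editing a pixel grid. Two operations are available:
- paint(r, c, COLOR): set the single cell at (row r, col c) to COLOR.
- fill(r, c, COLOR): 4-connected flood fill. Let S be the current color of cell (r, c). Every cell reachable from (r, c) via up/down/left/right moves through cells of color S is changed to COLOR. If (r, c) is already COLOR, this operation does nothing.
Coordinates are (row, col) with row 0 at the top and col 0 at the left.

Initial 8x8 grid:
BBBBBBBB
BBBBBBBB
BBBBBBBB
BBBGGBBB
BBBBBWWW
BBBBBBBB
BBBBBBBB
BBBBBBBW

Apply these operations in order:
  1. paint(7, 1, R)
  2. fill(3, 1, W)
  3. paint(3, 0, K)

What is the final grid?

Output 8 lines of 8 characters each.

After op 1 paint(7,1,R):
BBBBBBBB
BBBBBBBB
BBBBBBBB
BBBGGBBB
BBBBBWWW
BBBBBBBB
BBBBBBBB
BRBBBBBW
After op 2 fill(3,1,W) [57 cells changed]:
WWWWWWWW
WWWWWWWW
WWWWWWWW
WWWGGWWW
WWWWWWWW
WWWWWWWW
WWWWWWWW
WRWWWWWW
After op 3 paint(3,0,K):
WWWWWWWW
WWWWWWWW
WWWWWWWW
KWWGGWWW
WWWWWWWW
WWWWWWWW
WWWWWWWW
WRWWWWWW

Answer: WWWWWWWW
WWWWWWWW
WWWWWWWW
KWWGGWWW
WWWWWWWW
WWWWWWWW
WWWWWWWW
WRWWWWWW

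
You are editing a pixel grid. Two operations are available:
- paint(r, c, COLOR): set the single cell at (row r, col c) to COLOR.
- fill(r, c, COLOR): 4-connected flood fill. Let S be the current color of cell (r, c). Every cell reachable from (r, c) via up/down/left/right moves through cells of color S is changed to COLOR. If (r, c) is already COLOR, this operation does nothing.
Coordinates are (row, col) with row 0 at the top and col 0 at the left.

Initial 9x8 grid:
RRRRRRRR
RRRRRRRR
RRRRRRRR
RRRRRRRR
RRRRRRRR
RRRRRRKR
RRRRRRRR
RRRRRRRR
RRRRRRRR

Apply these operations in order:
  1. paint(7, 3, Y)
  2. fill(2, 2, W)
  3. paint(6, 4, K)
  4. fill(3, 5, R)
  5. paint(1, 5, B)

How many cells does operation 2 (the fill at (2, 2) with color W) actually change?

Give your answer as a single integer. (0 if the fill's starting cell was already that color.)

Answer: 70

Derivation:
After op 1 paint(7,3,Y):
RRRRRRRR
RRRRRRRR
RRRRRRRR
RRRRRRRR
RRRRRRRR
RRRRRRKR
RRRRRRRR
RRRYRRRR
RRRRRRRR
After op 2 fill(2,2,W) [70 cells changed]:
WWWWWWWW
WWWWWWWW
WWWWWWWW
WWWWWWWW
WWWWWWWW
WWWWWWKW
WWWWWWWW
WWWYWWWW
WWWWWWWW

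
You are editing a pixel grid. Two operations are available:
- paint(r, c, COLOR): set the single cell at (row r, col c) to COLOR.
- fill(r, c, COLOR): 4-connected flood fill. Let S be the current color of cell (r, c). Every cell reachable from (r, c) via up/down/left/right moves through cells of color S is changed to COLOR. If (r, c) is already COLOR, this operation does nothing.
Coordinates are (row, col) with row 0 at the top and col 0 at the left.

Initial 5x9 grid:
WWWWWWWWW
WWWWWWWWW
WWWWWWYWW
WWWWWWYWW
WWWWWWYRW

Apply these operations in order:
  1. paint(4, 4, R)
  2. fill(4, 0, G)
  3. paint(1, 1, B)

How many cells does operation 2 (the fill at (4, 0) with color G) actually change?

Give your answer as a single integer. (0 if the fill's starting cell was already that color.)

After op 1 paint(4,4,R):
WWWWWWWWW
WWWWWWWWW
WWWWWWYWW
WWWWWWYWW
WWWWRWYRW
After op 2 fill(4,0,G) [40 cells changed]:
GGGGGGGGG
GGGGGGGGG
GGGGGGYGG
GGGGGGYGG
GGGGRGYRG

Answer: 40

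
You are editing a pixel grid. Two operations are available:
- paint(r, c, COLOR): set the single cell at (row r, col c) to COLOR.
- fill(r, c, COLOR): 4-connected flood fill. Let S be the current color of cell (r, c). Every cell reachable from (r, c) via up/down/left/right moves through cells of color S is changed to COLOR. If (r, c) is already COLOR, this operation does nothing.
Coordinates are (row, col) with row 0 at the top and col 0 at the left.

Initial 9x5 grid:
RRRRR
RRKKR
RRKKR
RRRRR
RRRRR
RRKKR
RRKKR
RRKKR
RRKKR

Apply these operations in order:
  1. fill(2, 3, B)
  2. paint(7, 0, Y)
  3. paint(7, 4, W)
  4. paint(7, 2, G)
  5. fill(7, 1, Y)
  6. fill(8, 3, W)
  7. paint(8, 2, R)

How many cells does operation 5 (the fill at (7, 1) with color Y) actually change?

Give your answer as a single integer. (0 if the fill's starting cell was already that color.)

Answer: 30

Derivation:
After op 1 fill(2,3,B) [4 cells changed]:
RRRRR
RRBBR
RRBBR
RRRRR
RRRRR
RRKKR
RRKKR
RRKKR
RRKKR
After op 2 paint(7,0,Y):
RRRRR
RRBBR
RRBBR
RRRRR
RRRRR
RRKKR
RRKKR
YRKKR
RRKKR
After op 3 paint(7,4,W):
RRRRR
RRBBR
RRBBR
RRRRR
RRRRR
RRKKR
RRKKR
YRKKW
RRKKR
After op 4 paint(7,2,G):
RRRRR
RRBBR
RRBBR
RRRRR
RRRRR
RRKKR
RRKKR
YRGKW
RRKKR
After op 5 fill(7,1,Y) [30 cells changed]:
YYYYY
YYBBY
YYBBY
YYYYY
YYYYY
YYKKY
YYKKY
YYGKW
YYKKR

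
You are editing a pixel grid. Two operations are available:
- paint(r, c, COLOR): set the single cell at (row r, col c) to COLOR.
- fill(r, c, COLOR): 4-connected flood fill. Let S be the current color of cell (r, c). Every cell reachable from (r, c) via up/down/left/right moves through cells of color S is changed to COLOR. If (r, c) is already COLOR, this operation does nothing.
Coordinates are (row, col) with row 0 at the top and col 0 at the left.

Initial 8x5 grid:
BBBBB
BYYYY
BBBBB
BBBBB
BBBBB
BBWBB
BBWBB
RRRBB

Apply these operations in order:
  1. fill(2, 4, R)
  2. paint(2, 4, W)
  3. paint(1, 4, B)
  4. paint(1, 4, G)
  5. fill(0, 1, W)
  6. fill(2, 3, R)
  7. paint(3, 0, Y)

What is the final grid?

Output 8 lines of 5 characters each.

Answer: RRRRR
RYYYG
RRRRR
YRRRR
RRRRR
RRRRR
RRRRR
RRRRR

Derivation:
After op 1 fill(2,4,R) [31 cells changed]:
RRRRR
RYYYY
RRRRR
RRRRR
RRRRR
RRWRR
RRWRR
RRRRR
After op 2 paint(2,4,W):
RRRRR
RYYYY
RRRRW
RRRRR
RRRRR
RRWRR
RRWRR
RRRRR
After op 3 paint(1,4,B):
RRRRR
RYYYB
RRRRW
RRRRR
RRRRR
RRWRR
RRWRR
RRRRR
After op 4 paint(1,4,G):
RRRRR
RYYYG
RRRRW
RRRRR
RRRRR
RRWRR
RRWRR
RRRRR
After op 5 fill(0,1,W) [33 cells changed]:
WWWWW
WYYYG
WWWWW
WWWWW
WWWWW
WWWWW
WWWWW
WWWWW
After op 6 fill(2,3,R) [36 cells changed]:
RRRRR
RYYYG
RRRRR
RRRRR
RRRRR
RRRRR
RRRRR
RRRRR
After op 7 paint(3,0,Y):
RRRRR
RYYYG
RRRRR
YRRRR
RRRRR
RRRRR
RRRRR
RRRRR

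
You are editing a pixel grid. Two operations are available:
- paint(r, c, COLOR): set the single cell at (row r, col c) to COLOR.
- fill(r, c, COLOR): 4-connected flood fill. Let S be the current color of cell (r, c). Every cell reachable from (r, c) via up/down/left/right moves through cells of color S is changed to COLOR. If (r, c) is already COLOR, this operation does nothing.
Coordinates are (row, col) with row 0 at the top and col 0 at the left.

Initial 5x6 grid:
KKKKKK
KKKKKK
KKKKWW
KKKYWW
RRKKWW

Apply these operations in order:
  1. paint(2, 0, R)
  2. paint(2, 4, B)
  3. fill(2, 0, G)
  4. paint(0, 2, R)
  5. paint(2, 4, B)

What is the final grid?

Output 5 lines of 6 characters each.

After op 1 paint(2,0,R):
KKKKKK
KKKKKK
RKKKWW
KKKYWW
RRKKWW
After op 2 paint(2,4,B):
KKKKKK
KKKKKK
RKKKBW
KKKYWW
RRKKWW
After op 3 fill(2,0,G) [1 cells changed]:
KKKKKK
KKKKKK
GKKKBW
KKKYWW
RRKKWW
After op 4 paint(0,2,R):
KKRKKK
KKKKKK
GKKKBW
KKKYWW
RRKKWW
After op 5 paint(2,4,B):
KKRKKK
KKKKKK
GKKKBW
KKKYWW
RRKKWW

Answer: KKRKKK
KKKKKK
GKKKBW
KKKYWW
RRKKWW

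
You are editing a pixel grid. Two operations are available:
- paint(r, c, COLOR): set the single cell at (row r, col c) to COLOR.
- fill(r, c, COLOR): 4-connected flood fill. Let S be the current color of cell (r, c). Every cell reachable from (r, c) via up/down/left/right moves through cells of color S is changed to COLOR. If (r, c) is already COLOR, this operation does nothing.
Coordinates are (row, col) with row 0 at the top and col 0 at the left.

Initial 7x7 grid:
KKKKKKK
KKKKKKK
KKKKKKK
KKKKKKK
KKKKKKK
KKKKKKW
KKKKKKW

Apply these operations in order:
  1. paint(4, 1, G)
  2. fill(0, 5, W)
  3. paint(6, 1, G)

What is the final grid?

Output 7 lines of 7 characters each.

Answer: WWWWWWW
WWWWWWW
WWWWWWW
WWWWWWW
WGWWWWW
WWWWWWW
WGWWWWW

Derivation:
After op 1 paint(4,1,G):
KKKKKKK
KKKKKKK
KKKKKKK
KKKKKKK
KGKKKKK
KKKKKKW
KKKKKKW
After op 2 fill(0,5,W) [46 cells changed]:
WWWWWWW
WWWWWWW
WWWWWWW
WWWWWWW
WGWWWWW
WWWWWWW
WWWWWWW
After op 3 paint(6,1,G):
WWWWWWW
WWWWWWW
WWWWWWW
WWWWWWW
WGWWWWW
WWWWWWW
WGWWWWW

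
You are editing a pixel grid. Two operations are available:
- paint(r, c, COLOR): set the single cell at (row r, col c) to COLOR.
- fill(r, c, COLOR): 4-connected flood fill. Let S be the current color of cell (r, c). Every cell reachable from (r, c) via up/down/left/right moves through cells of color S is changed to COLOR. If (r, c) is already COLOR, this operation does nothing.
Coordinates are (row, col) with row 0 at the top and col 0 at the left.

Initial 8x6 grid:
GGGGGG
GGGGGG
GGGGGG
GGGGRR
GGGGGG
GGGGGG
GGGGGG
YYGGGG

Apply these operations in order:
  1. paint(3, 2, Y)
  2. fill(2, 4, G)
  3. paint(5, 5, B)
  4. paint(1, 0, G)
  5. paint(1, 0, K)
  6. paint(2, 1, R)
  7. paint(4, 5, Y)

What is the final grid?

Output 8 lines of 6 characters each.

Answer: GGGGGG
KGGGGG
GRGGGG
GGYGRR
GGGGGY
GGGGGB
GGGGGG
YYGGGG

Derivation:
After op 1 paint(3,2,Y):
GGGGGG
GGGGGG
GGGGGG
GGYGRR
GGGGGG
GGGGGG
GGGGGG
YYGGGG
After op 2 fill(2,4,G) [0 cells changed]:
GGGGGG
GGGGGG
GGGGGG
GGYGRR
GGGGGG
GGGGGG
GGGGGG
YYGGGG
After op 3 paint(5,5,B):
GGGGGG
GGGGGG
GGGGGG
GGYGRR
GGGGGG
GGGGGB
GGGGGG
YYGGGG
After op 4 paint(1,0,G):
GGGGGG
GGGGGG
GGGGGG
GGYGRR
GGGGGG
GGGGGB
GGGGGG
YYGGGG
After op 5 paint(1,0,K):
GGGGGG
KGGGGG
GGGGGG
GGYGRR
GGGGGG
GGGGGB
GGGGGG
YYGGGG
After op 6 paint(2,1,R):
GGGGGG
KGGGGG
GRGGGG
GGYGRR
GGGGGG
GGGGGB
GGGGGG
YYGGGG
After op 7 paint(4,5,Y):
GGGGGG
KGGGGG
GRGGGG
GGYGRR
GGGGGY
GGGGGB
GGGGGG
YYGGGG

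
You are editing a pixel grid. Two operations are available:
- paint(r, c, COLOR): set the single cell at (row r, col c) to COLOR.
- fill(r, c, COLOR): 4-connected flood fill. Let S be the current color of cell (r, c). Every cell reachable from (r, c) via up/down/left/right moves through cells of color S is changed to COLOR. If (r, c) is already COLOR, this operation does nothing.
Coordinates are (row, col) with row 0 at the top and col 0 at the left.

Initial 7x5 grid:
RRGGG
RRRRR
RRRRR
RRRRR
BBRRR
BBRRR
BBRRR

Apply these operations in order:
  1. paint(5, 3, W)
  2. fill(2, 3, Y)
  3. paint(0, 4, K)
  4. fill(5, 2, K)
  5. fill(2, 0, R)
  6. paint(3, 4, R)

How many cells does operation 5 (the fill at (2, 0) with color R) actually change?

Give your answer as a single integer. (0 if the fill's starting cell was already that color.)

Answer: 26

Derivation:
After op 1 paint(5,3,W):
RRGGG
RRRRR
RRRRR
RRRRR
BBRRR
BBRWR
BBRRR
After op 2 fill(2,3,Y) [25 cells changed]:
YYGGG
YYYYY
YYYYY
YYYYY
BBYYY
BBYWY
BBYYY
After op 3 paint(0,4,K):
YYGGK
YYYYY
YYYYY
YYYYY
BBYYY
BBYWY
BBYYY
After op 4 fill(5,2,K) [25 cells changed]:
KKGGK
KKKKK
KKKKK
KKKKK
BBKKK
BBKWK
BBKKK
After op 5 fill(2,0,R) [26 cells changed]:
RRGGR
RRRRR
RRRRR
RRRRR
BBRRR
BBRWR
BBRRR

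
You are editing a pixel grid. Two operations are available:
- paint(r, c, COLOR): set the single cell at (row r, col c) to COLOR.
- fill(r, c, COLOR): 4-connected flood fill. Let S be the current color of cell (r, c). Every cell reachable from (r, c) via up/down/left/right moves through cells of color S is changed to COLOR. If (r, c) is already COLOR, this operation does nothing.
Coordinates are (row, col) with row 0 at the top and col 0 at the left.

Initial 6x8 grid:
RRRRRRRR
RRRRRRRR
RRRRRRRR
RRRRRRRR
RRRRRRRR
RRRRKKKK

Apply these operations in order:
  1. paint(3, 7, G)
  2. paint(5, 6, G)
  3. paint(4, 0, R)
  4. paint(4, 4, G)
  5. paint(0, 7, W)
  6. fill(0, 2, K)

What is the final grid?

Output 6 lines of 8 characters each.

After op 1 paint(3,7,G):
RRRRRRRR
RRRRRRRR
RRRRRRRR
RRRRRRRG
RRRRRRRR
RRRRKKKK
After op 2 paint(5,6,G):
RRRRRRRR
RRRRRRRR
RRRRRRRR
RRRRRRRG
RRRRRRRR
RRRRKKGK
After op 3 paint(4,0,R):
RRRRRRRR
RRRRRRRR
RRRRRRRR
RRRRRRRG
RRRRRRRR
RRRRKKGK
After op 4 paint(4,4,G):
RRRRRRRR
RRRRRRRR
RRRRRRRR
RRRRRRRG
RRRRGRRR
RRRRKKGK
After op 5 paint(0,7,W):
RRRRRRRW
RRRRRRRR
RRRRRRRR
RRRRRRRG
RRRRGRRR
RRRRKKGK
After op 6 fill(0,2,K) [41 cells changed]:
KKKKKKKW
KKKKKKKK
KKKKKKKK
KKKKKKKG
KKKKGKKK
KKKKKKGK

Answer: KKKKKKKW
KKKKKKKK
KKKKKKKK
KKKKKKKG
KKKKGKKK
KKKKKKGK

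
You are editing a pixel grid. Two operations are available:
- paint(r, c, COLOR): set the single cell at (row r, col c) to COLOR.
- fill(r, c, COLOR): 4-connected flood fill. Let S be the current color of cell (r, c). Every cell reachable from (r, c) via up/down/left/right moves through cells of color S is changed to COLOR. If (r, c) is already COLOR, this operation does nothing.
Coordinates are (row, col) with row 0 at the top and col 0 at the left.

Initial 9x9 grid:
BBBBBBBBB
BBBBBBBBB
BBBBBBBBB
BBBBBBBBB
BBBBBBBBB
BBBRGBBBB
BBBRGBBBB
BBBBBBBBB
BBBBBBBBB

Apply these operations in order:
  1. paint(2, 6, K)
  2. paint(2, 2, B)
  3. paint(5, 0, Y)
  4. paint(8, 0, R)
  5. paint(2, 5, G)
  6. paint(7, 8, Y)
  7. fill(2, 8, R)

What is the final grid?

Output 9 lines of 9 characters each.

Answer: RRRRRRRRR
RRRRRRRRR
RRRRRGKRR
RRRRRRRRR
RRRRRRRRR
YRRRGRRRR
RRRRGRRRR
RRRRRRRRY
RRRRRRRRR

Derivation:
After op 1 paint(2,6,K):
BBBBBBBBB
BBBBBBBBB
BBBBBBKBB
BBBBBBBBB
BBBBBBBBB
BBBRGBBBB
BBBRGBBBB
BBBBBBBBB
BBBBBBBBB
After op 2 paint(2,2,B):
BBBBBBBBB
BBBBBBBBB
BBBBBBKBB
BBBBBBBBB
BBBBBBBBB
BBBRGBBBB
BBBRGBBBB
BBBBBBBBB
BBBBBBBBB
After op 3 paint(5,0,Y):
BBBBBBBBB
BBBBBBBBB
BBBBBBKBB
BBBBBBBBB
BBBBBBBBB
YBBRGBBBB
BBBRGBBBB
BBBBBBBBB
BBBBBBBBB
After op 4 paint(8,0,R):
BBBBBBBBB
BBBBBBBBB
BBBBBBKBB
BBBBBBBBB
BBBBBBBBB
YBBRGBBBB
BBBRGBBBB
BBBBBBBBB
RBBBBBBBB
After op 5 paint(2,5,G):
BBBBBBBBB
BBBBBBBBB
BBBBBGKBB
BBBBBBBBB
BBBBBBBBB
YBBRGBBBB
BBBRGBBBB
BBBBBBBBB
RBBBBBBBB
After op 6 paint(7,8,Y):
BBBBBBBBB
BBBBBBBBB
BBBBBGKBB
BBBBBBBBB
BBBBBBBBB
YBBRGBBBB
BBBRGBBBB
BBBBBBBBY
RBBBBBBBB
After op 7 fill(2,8,R) [72 cells changed]:
RRRRRRRRR
RRRRRRRRR
RRRRRGKRR
RRRRRRRRR
RRRRRRRRR
YRRRGRRRR
RRRRGRRRR
RRRRRRRRY
RRRRRRRRR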